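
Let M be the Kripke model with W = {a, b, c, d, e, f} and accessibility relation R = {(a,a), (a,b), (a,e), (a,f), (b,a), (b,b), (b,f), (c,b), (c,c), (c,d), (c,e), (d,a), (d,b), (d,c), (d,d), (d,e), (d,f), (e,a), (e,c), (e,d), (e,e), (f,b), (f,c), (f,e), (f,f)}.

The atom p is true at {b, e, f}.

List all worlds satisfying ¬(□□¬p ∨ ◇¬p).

a: □□¬p ∨ ◇¬p is T. ✗
b: □□¬p ∨ ◇¬p is T. ✗
c: □□¬p ∨ ◇¬p is T. ✗
d: □□¬p ∨ ◇¬p is T. ✗
e: □□¬p ∨ ◇¬p is T. ✗
f: □□¬p ∨ ◇¬p is T. ✗

∅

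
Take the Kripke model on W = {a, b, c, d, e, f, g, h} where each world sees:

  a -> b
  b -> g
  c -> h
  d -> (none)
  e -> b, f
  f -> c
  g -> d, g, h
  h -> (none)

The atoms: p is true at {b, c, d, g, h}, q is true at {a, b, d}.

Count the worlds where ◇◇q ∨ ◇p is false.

2

a: ◇◇q is F, ◇p is T. ✓
b: ◇◇q is T, ◇p is T. ✓
c: ◇◇q is F, ◇p is T. ✓
d: ◇◇q is F, ◇p is F. ✗
e: ◇◇q is F, ◇p is T. ✓
f: ◇◇q is F, ◇p is T. ✓
g: ◇◇q is T, ◇p is T. ✓
h: ◇◇q is F, ◇p is F. ✗
Satisfying worlds: {a, b, c, e, f, g}.
So ◇◇q ∨ ◇p fails at the other 2 worlds.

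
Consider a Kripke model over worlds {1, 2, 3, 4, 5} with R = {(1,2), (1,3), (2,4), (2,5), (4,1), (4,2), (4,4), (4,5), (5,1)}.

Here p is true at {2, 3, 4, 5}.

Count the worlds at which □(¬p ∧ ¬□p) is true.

1

1: successors {2, 3}; ¬p ∧ ¬□p there: 2:F, 3:F. ✗
2: successors {4, 5}; ¬p ∧ ¬□p there: 4:F, 5:F. ✗
3: no successors, so □(¬p ∧ ¬□p) holds vacuously. ✓
4: successors {1, 2, 4, 5}; ¬p ∧ ¬□p there: 1:F, 2:F, 4:F, 5:F. ✗
5: successors {1}; ¬p ∧ ¬□p there: 1:F. ✗
Satisfying worlds: {3}.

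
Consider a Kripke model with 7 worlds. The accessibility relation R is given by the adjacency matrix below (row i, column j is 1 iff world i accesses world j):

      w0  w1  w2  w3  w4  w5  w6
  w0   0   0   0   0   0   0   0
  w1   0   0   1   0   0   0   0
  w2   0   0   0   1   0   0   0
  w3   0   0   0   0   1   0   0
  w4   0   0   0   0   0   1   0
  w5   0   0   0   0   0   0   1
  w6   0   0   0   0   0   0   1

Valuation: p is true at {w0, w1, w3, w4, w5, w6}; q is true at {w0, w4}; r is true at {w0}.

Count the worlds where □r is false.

6

w0: no successors, so □r holds vacuously. ✓
w1: successors {w2}; r there: w2:F. ✗
w2: successors {w3}; r there: w3:F. ✗
w3: successors {w4}; r there: w4:F. ✗
w4: successors {w5}; r there: w5:F. ✗
w5: successors {w6}; r there: w6:F. ✗
w6: successors {w6}; r there: w6:F. ✗
Satisfying worlds: {w0}.
So □r fails at the other 6 worlds.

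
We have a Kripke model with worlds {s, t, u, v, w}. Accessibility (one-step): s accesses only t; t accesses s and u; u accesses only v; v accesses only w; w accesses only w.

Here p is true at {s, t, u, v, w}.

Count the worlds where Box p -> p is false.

0

s: Box p is T, p is T. ✓
t: Box p is T, p is T. ✓
u: Box p is T, p is T. ✓
v: Box p is T, p is T. ✓
w: Box p is T, p is T. ✓
Satisfying worlds: {s, t, u, v, w}.
So Box p -> p fails at the other 0 worlds.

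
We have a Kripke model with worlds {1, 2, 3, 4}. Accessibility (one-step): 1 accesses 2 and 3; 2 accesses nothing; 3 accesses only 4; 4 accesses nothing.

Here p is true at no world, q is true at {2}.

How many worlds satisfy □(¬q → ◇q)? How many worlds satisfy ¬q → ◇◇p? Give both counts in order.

For □(¬q → ◇q):
1: successors {2, 3}; ¬q → ◇q there: 2:T, 3:F. ✗
2: no successors, so □(¬q → ◇q) holds vacuously. ✓
3: successors {4}; ¬q → ◇q there: 4:F. ✗
4: no successors, so □(¬q → ◇q) holds vacuously. ✓
— 2 worlds.
For ¬q → ◇◇p:
1: ¬q is T, ◇◇p is F. ✗
2: ¬q is F, ◇◇p is F. ✓
3: ¬q is T, ◇◇p is F. ✗
4: ¬q is T, ◇◇p is F. ✗
— 1 world.

2 and 1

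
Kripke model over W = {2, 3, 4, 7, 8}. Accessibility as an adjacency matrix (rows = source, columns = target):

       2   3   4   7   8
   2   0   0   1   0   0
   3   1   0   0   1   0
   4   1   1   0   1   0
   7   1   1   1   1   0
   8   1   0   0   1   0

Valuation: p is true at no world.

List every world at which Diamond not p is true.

2: successors {4}; not p there: 4:T. ✓
3: successors {2, 7}; not p there: 2:T, 7:T. ✓
4: successors {2, 3, 7}; not p there: 2:T, 3:T, 7:T. ✓
7: successors {2, 3, 4, 7}; not p there: 2:T, 3:T, 4:T, 7:T. ✓
8: successors {2, 7}; not p there: 2:T, 7:T. ✓

{2, 3, 4, 7, 8}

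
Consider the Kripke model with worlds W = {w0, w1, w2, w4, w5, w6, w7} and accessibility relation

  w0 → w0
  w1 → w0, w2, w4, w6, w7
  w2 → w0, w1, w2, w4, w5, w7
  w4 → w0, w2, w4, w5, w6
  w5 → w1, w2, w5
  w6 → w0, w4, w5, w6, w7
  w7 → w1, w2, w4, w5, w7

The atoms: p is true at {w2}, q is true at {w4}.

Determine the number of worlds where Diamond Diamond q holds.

w0: successors {w0}; Diamond q there: w0:F. ✗
w1: successors {w0, w2, w4, w6, w7}; Diamond q there: w0:F, w2:T, w4:T, w6:T, w7:T. ✓
w2: successors {w0, w1, w2, w4, w5, w7}; Diamond q there: w0:F, w1:T, w2:T, w4:T, w5:F, w7:T. ✓
w4: successors {w0, w2, w4, w5, w6}; Diamond q there: w0:F, w2:T, w4:T, w5:F, w6:T. ✓
w5: successors {w1, w2, w5}; Diamond q there: w1:T, w2:T, w5:F. ✓
w6: successors {w0, w4, w5, w6, w7}; Diamond q there: w0:F, w4:T, w5:F, w6:T, w7:T. ✓
w7: successors {w1, w2, w4, w5, w7}; Diamond q there: w1:T, w2:T, w4:T, w5:F, w7:T. ✓
Satisfying worlds: {w1, w2, w4, w5, w6, w7}.

6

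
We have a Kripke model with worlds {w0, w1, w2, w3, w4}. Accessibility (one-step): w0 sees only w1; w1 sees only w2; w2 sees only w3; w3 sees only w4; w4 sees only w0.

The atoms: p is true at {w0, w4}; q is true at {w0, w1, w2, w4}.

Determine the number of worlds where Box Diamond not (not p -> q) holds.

1

w0: successors {w1}; Diamond not (not p -> q) there: w1:F. ✗
w1: successors {w2}; Diamond not (not p -> q) there: w2:T. ✓
w2: successors {w3}; Diamond not (not p -> q) there: w3:F. ✗
w3: successors {w4}; Diamond not (not p -> q) there: w4:F. ✗
w4: successors {w0}; Diamond not (not p -> q) there: w0:F. ✗
Satisfying worlds: {w1}.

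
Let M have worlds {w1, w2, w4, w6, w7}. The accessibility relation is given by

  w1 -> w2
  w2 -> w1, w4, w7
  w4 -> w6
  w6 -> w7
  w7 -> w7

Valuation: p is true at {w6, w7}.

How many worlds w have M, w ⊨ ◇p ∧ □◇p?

w1: ◇p is F, □◇p is T. ✗
w2: ◇p is T, □◇p is F. ✗
w4: ◇p is T, □◇p is T. ✓
w6: ◇p is T, □◇p is T. ✓
w7: ◇p is T, □◇p is T. ✓
Satisfying worlds: {w4, w6, w7}.

3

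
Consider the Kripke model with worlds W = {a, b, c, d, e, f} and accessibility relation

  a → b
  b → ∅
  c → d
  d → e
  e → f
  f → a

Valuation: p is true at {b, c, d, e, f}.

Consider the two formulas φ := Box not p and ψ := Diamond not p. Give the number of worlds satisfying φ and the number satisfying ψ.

2 and 1

For Box not p:
a: successors {b}; not p there: b:F. ✗
b: no successors, so Box not p holds vacuously. ✓
c: successors {d}; not p there: d:F. ✗
d: successors {e}; not p there: e:F. ✗
e: successors {f}; not p there: f:F. ✗
f: successors {a}; not p there: a:T. ✓
— 2 worlds.
For Diamond not p:
a: successors {b}; not p there: b:F. ✗
b: no successors, so Diamond not p fails. ✗
c: successors {d}; not p there: d:F. ✗
d: successors {e}; not p there: e:F. ✗
e: successors {f}; not p there: f:F. ✗
f: successors {a}; not p there: a:T. ✓
— 1 world.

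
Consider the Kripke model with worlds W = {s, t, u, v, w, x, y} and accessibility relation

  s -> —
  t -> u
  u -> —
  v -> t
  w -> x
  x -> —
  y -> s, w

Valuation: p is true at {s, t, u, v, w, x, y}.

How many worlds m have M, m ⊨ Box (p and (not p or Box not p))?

5

s: no successors, so Box (p and (not p or Box not p)) holds vacuously. ✓
t: successors {u}; p and (not p or Box not p) there: u:T. ✓
u: no successors, so Box (p and (not p or Box not p)) holds vacuously. ✓
v: successors {t}; p and (not p or Box not p) there: t:F. ✗
w: successors {x}; p and (not p or Box not p) there: x:T. ✓
x: no successors, so Box (p and (not p or Box not p)) holds vacuously. ✓
y: successors {s, w}; p and (not p or Box not p) there: s:T, w:F. ✗
Satisfying worlds: {s, t, u, w, x}.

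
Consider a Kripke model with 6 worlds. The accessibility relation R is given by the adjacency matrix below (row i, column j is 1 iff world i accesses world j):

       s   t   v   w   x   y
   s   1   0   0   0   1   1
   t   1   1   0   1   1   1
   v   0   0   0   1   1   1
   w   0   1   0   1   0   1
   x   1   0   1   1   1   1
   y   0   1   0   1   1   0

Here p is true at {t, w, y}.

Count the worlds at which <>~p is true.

5

s: successors {s, x, y}; ~p there: s:T, x:T, y:F. ✓
t: successors {s, t, w, x, y}; ~p there: s:T, t:F, w:F, x:T, y:F. ✓
v: successors {w, x, y}; ~p there: w:F, x:T, y:F. ✓
w: successors {t, w, y}; ~p there: t:F, w:F, y:F. ✗
x: successors {s, v, w, x, y}; ~p there: s:T, v:T, w:F, x:T, y:F. ✓
y: successors {t, w, x}; ~p there: t:F, w:F, x:T. ✓
Satisfying worlds: {s, t, v, x, y}.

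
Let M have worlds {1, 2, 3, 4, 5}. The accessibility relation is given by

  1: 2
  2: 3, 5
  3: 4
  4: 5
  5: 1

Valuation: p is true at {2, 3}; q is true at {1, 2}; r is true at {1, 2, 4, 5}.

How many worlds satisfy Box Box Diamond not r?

1

1: successors {2}; Box Diamond not r there: 2:F. ✗
2: successors {3, 5}; Box Diamond not r there: 3:F, 5:F. ✗
3: successors {4}; Box Diamond not r there: 4:F. ✗
4: successors {5}; Box Diamond not r there: 5:F. ✗
5: successors {1}; Box Diamond not r there: 1:T. ✓
Satisfying worlds: {5}.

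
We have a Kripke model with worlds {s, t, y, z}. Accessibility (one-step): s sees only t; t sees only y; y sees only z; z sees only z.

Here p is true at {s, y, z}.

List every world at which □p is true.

{t, y, z}

s: successors {t}; p there: t:F. ✗
t: successors {y}; p there: y:T. ✓
y: successors {z}; p there: z:T. ✓
z: successors {z}; p there: z:T. ✓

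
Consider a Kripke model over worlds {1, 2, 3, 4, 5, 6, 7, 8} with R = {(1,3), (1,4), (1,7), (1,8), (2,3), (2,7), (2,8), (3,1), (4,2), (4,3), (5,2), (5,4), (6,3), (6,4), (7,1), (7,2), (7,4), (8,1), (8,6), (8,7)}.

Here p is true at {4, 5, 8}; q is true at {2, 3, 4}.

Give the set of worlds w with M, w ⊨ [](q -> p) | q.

1: [](q -> p) is F, q is F. ✗
2: [](q -> p) is F, q is T. ✓
3: [](q -> p) is T, q is T. ✓
4: [](q -> p) is F, q is T. ✓
5: [](q -> p) is F, q is F. ✗
6: [](q -> p) is F, q is F. ✗
7: [](q -> p) is F, q is F. ✗
8: [](q -> p) is T, q is F. ✓

{2, 3, 4, 8}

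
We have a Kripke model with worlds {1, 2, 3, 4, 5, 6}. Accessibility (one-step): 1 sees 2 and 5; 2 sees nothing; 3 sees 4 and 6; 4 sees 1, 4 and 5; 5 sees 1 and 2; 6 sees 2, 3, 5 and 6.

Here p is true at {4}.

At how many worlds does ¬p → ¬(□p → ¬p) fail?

1: ¬p is T, ¬(□p → ¬p) is F. ✗
2: ¬p is T, ¬(□p → ¬p) is F. ✗
3: ¬p is T, ¬(□p → ¬p) is F. ✗
4: ¬p is F, ¬(□p → ¬p) is F. ✓
5: ¬p is T, ¬(□p → ¬p) is F. ✗
6: ¬p is T, ¬(□p → ¬p) is F. ✗
Satisfying worlds: {4}.
So ¬p → ¬(□p → ¬p) fails at the other 5 worlds.

5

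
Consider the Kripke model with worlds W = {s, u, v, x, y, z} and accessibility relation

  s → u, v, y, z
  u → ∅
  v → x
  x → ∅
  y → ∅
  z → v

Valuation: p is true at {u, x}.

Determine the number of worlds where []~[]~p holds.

4

s: successors {u, v, y, z}; ~[]~p there: u:F, v:T, y:F, z:F. ✗
u: no successors, so []~[]~p holds vacuously. ✓
v: successors {x}; ~[]~p there: x:F. ✗
x: no successors, so []~[]~p holds vacuously. ✓
y: no successors, so []~[]~p holds vacuously. ✓
z: successors {v}; ~[]~p there: v:T. ✓
Satisfying worlds: {u, x, y, z}.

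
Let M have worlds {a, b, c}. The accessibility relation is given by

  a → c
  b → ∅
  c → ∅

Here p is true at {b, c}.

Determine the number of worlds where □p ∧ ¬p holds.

1

a: □p is T, ¬p is T. ✓
b: □p is T, ¬p is F. ✗
c: □p is T, ¬p is F. ✗
Satisfying worlds: {a}.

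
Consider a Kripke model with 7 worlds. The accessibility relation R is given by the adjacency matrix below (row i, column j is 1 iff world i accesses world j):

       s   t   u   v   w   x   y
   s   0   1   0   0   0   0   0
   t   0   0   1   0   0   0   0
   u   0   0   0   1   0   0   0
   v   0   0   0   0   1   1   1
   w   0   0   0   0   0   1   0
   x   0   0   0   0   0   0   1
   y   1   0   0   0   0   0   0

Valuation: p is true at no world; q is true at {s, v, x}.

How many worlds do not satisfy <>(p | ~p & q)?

s: successors {t}; p | ~p & q there: t:F. ✗
t: successors {u}; p | ~p & q there: u:F. ✗
u: successors {v}; p | ~p & q there: v:T. ✓
v: successors {w, x, y}; p | ~p & q there: w:F, x:T, y:F. ✓
w: successors {x}; p | ~p & q there: x:T. ✓
x: successors {y}; p | ~p & q there: y:F. ✗
y: successors {s}; p | ~p & q there: s:T. ✓
Satisfying worlds: {u, v, w, y}.
So <>(p | ~p & q) fails at the other 3 worlds.

3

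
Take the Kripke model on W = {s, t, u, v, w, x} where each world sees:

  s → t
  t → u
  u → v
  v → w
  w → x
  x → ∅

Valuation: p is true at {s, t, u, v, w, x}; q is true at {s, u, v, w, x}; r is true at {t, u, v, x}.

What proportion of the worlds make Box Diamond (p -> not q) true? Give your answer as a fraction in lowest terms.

1/6

s: successors {t}; Diamond (p -> not q) there: t:F. ✗
t: successors {u}; Diamond (p -> not q) there: u:F. ✗
u: successors {v}; Diamond (p -> not q) there: v:F. ✗
v: successors {w}; Diamond (p -> not q) there: w:F. ✗
w: successors {x}; Diamond (p -> not q) there: x:F. ✗
x: no successors, so Box Diamond (p -> not q) holds vacuously. ✓
That's 1 of 6 worlds, so 1/6.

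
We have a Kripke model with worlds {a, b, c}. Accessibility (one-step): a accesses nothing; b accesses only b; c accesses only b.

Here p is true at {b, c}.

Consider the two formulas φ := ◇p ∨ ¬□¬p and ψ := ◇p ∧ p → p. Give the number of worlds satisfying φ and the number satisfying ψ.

2 and 3

For ◇p ∨ ¬□¬p:
a: ◇p is F, ¬□¬p is F. ✗
b: ◇p is T, ¬□¬p is T. ✓
c: ◇p is T, ¬□¬p is T. ✓
— 2 worlds.
For ◇p ∧ p → p:
a: ◇p ∧ p is F, p is F. ✓
b: ◇p ∧ p is T, p is T. ✓
c: ◇p ∧ p is T, p is T. ✓
— 3 worlds.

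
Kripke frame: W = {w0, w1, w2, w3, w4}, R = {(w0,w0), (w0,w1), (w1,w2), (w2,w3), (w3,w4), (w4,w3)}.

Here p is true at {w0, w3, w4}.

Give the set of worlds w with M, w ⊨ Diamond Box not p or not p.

w0: Diamond Box not p is T, not p is F. ✓
w1: Diamond Box not p is F, not p is T. ✓
w2: Diamond Box not p is F, not p is T. ✓
w3: Diamond Box not p is F, not p is F. ✗
w4: Diamond Box not p is F, not p is F. ✗

{w0, w1, w2}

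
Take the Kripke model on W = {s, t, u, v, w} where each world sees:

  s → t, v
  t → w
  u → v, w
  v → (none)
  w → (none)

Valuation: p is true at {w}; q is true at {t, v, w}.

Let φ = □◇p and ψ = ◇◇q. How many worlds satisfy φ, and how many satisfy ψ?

For □◇p:
s: successors {t, v}; ◇p there: t:T, v:F. ✗
t: successors {w}; ◇p there: w:F. ✗
u: successors {v, w}; ◇p there: v:F, w:F. ✗
v: no successors, so □◇p holds vacuously. ✓
w: no successors, so □◇p holds vacuously. ✓
— 2 worlds.
For ◇◇q:
s: successors {t, v}; ◇q there: t:T, v:F. ✓
t: successors {w}; ◇q there: w:F. ✗
u: successors {v, w}; ◇q there: v:F, w:F. ✗
v: no successors, so ◇◇q fails. ✗
w: no successors, so ◇◇q fails. ✗
— 1 world.

2 and 1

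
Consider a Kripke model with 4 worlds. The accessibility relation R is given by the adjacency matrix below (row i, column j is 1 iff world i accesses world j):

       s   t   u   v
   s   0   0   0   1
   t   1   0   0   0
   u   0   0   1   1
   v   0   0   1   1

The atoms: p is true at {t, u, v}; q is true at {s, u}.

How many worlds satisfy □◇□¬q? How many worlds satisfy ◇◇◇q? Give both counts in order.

For □◇□¬q:
s: successors {v}; ◇□¬q there: v:F. ✗
t: successors {s}; ◇□¬q there: s:F. ✗
u: successors {u, v}; ◇□¬q there: u:F, v:F. ✗
v: successors {u, v}; ◇□¬q there: u:F, v:F. ✗
— 0 worlds.
For ◇◇◇q:
s: successors {v}; ◇◇q there: v:T. ✓
t: successors {s}; ◇◇q there: s:T. ✓
u: successors {u, v}; ◇◇q there: u:T, v:T. ✓
v: successors {u, v}; ◇◇q there: u:T, v:T. ✓
— 4 worlds.

0 and 4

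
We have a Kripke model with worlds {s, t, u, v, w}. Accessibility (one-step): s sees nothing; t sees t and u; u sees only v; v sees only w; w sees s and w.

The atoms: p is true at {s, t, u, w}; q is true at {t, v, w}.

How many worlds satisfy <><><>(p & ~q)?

4

s: no successors, so <><><>(p & ~q) fails. ✗
t: successors {t, u}; <><>(p & ~q) there: t:T, u:F. ✓
u: successors {v}; <><>(p & ~q) there: v:T. ✓
v: successors {w}; <><>(p & ~q) there: w:T. ✓
w: successors {s, w}; <><>(p & ~q) there: s:F, w:T. ✓
Satisfying worlds: {t, u, v, w}.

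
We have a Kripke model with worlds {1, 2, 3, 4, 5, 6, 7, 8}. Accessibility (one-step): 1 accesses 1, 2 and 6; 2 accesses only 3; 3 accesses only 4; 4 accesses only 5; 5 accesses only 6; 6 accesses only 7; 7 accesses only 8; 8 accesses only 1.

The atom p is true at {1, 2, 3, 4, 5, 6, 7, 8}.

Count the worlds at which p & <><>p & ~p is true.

1: p is T, <><>p & ~p is F. ✗
2: p is T, <><>p & ~p is F. ✗
3: p is T, <><>p & ~p is F. ✗
4: p is T, <><>p & ~p is F. ✗
5: p is T, <><>p & ~p is F. ✗
6: p is T, <><>p & ~p is F. ✗
7: p is T, <><>p & ~p is F. ✗
8: p is T, <><>p & ~p is F. ✗
Satisfying worlds: ∅.

0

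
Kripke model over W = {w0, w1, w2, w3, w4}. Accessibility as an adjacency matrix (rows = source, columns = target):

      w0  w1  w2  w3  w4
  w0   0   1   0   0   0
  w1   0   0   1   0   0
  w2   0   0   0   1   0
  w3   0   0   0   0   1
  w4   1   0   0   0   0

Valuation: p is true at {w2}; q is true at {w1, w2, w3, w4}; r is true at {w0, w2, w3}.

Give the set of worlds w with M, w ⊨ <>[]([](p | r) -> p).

w0: successors {w1}; []([](p | r) -> p) there: w1:T. ✓
w1: successors {w2}; []([](p | r) -> p) there: w2:T. ✓
w2: successors {w3}; []([](p | r) -> p) there: w3:F. ✗
w3: successors {w4}; []([](p | r) -> p) there: w4:T. ✓
w4: successors {w0}; []([](p | r) -> p) there: w0:F. ✗

{w0, w1, w3}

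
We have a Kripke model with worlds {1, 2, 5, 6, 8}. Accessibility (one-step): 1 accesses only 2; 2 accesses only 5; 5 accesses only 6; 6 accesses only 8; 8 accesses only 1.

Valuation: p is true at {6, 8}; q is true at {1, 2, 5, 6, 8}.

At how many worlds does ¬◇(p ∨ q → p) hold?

1: ◇(p ∨ q → p) is F. ✓
2: ◇(p ∨ q → p) is F. ✓
5: ◇(p ∨ q → p) is T. ✗
6: ◇(p ∨ q → p) is T. ✗
8: ◇(p ∨ q → p) is F. ✓
Satisfying worlds: {1, 2, 8}.

3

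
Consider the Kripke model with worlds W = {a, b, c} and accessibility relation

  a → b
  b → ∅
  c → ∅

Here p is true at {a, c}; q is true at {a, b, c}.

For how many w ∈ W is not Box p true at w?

1

a: Box p is F. ✓
b: Box p is T. ✗
c: Box p is T. ✗
Satisfying worlds: {a}.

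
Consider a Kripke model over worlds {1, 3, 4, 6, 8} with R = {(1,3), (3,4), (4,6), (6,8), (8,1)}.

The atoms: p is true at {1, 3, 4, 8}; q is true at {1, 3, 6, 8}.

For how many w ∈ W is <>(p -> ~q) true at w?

1: successors {3}; p -> ~q there: 3:F. ✗
3: successors {4}; p -> ~q there: 4:T. ✓
4: successors {6}; p -> ~q there: 6:T. ✓
6: successors {8}; p -> ~q there: 8:F. ✗
8: successors {1}; p -> ~q there: 1:F. ✗
Satisfying worlds: {3, 4}.

2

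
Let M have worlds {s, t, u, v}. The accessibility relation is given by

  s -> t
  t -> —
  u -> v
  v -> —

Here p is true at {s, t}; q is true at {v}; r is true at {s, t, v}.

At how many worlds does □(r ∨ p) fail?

0

s: successors {t}; r ∨ p there: t:T. ✓
t: no successors, so □(r ∨ p) holds vacuously. ✓
u: successors {v}; r ∨ p there: v:T. ✓
v: no successors, so □(r ∨ p) holds vacuously. ✓
Satisfying worlds: {s, t, u, v}.
So □(r ∨ p) fails at the other 0 worlds.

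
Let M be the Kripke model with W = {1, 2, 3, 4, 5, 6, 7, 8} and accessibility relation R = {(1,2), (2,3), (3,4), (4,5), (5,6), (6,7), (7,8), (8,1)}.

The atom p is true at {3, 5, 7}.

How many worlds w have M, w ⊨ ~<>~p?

1: <>~p is T. ✗
2: <>~p is F. ✓
3: <>~p is T. ✗
4: <>~p is F. ✓
5: <>~p is T. ✗
6: <>~p is F. ✓
7: <>~p is T. ✗
8: <>~p is T. ✗
Satisfying worlds: {2, 4, 6}.

3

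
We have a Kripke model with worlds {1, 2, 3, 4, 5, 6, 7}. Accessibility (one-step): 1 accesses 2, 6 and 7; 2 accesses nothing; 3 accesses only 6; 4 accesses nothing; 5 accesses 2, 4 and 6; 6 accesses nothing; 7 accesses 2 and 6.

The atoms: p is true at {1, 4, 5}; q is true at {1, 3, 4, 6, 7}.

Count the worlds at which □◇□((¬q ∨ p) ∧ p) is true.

3

1: successors {2, 6, 7}; ◇□((¬q ∨ p) ∧ p) there: 2:F, 6:F, 7:T. ✗
2: no successors, so □◇□((¬q ∨ p) ∧ p) holds vacuously. ✓
3: successors {6}; ◇□((¬q ∨ p) ∧ p) there: 6:F. ✗
4: no successors, so □◇□((¬q ∨ p) ∧ p) holds vacuously. ✓
5: successors {2, 4, 6}; ◇□((¬q ∨ p) ∧ p) there: 2:F, 4:F, 6:F. ✗
6: no successors, so □◇□((¬q ∨ p) ∧ p) holds vacuously. ✓
7: successors {2, 6}; ◇□((¬q ∨ p) ∧ p) there: 2:F, 6:F. ✗
Satisfying worlds: {2, 4, 6}.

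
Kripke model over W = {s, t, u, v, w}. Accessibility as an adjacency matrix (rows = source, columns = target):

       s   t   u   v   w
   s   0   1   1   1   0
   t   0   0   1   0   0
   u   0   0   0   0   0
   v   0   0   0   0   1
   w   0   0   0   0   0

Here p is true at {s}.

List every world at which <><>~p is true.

{s}

s: successors {t, u, v}; <>~p there: t:T, u:F, v:T. ✓
t: successors {u}; <>~p there: u:F. ✗
u: no successors, so <><>~p fails. ✗
v: successors {w}; <>~p there: w:F. ✗
w: no successors, so <><>~p fails. ✗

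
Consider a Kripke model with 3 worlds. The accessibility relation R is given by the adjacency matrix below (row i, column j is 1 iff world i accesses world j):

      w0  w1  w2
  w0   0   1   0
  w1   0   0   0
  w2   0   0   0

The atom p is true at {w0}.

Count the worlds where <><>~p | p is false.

2

w0: <><>~p is F, p is T. ✓
w1: <><>~p is F, p is F. ✗
w2: <><>~p is F, p is F. ✗
Satisfying worlds: {w0}.
So <><>~p | p fails at the other 2 worlds.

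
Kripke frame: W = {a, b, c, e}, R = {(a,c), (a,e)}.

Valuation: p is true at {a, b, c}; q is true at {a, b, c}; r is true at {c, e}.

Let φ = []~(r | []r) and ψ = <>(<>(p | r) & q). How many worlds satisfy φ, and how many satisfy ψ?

3 and 0

For []~(r | []r):
a: successors {c, e}; ~(r | []r) there: c:F, e:F. ✗
b: no successors, so []~(r | []r) holds vacuously. ✓
c: no successors, so []~(r | []r) holds vacuously. ✓
e: no successors, so []~(r | []r) holds vacuously. ✓
— 3 worlds.
For <>(<>(p | r) & q):
a: successors {c, e}; <>(p | r) & q there: c:F, e:F. ✗
b: no successors, so <>(<>(p | r) & q) fails. ✗
c: no successors, so <>(<>(p | r) & q) fails. ✗
e: no successors, so <>(<>(p | r) & q) fails. ✗
— 0 worlds.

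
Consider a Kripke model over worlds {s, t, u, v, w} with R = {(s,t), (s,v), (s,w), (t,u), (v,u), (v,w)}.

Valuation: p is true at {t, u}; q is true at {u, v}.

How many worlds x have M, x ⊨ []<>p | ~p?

4

s: []<>p is F, ~p is T. ✓
t: []<>p is F, ~p is F. ✗
u: []<>p is T, ~p is F. ✓
v: []<>p is F, ~p is T. ✓
w: []<>p is T, ~p is T. ✓
Satisfying worlds: {s, u, v, w}.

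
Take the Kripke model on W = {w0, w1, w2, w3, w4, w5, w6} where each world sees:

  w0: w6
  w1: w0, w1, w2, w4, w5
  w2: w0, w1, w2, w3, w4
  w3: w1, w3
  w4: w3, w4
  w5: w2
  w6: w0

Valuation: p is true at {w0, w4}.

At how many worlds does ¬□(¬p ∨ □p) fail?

w0: □(¬p ∨ □p) is T. ✗
w1: □(¬p ∨ □p) is F. ✓
w2: □(¬p ∨ □p) is F. ✓
w3: □(¬p ∨ □p) is T. ✗
w4: □(¬p ∨ □p) is F. ✓
w5: □(¬p ∨ □p) is T. ✗
w6: □(¬p ∨ □p) is F. ✓
Satisfying worlds: {w1, w2, w4, w6}.
So ¬□(¬p ∨ □p) fails at the other 3 worlds.

3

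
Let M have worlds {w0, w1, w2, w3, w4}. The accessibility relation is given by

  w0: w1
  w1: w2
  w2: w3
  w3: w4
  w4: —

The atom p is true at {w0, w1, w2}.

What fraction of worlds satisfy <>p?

2/5

w0: successors {w1}; p there: w1:T. ✓
w1: successors {w2}; p there: w2:T. ✓
w2: successors {w3}; p there: w3:F. ✗
w3: successors {w4}; p there: w4:F. ✗
w4: no successors, so <>p fails. ✗
That's 2 of 5 worlds, so 2/5.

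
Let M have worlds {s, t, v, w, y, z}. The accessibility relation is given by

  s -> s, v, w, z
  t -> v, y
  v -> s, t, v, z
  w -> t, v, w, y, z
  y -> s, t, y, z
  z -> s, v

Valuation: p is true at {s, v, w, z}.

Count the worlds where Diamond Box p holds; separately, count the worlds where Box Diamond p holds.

For Diamond Box p:
s: successors {s, v, w, z}; Box p there: s:T, v:F, w:F, z:T. ✓
t: successors {v, y}; Box p there: v:F, y:F. ✗
v: successors {s, t, v, z}; Box p there: s:T, t:F, v:F, z:T. ✓
w: successors {t, v, w, y, z}; Box p there: t:F, v:F, w:F, y:F, z:T. ✓
y: successors {s, t, y, z}; Box p there: s:T, t:F, y:F, z:T. ✓
z: successors {s, v}; Box p there: s:T, v:F. ✓
— 5 worlds.
For Box Diamond p:
s: successors {s, v, w, z}; Diamond p there: s:T, v:T, w:T, z:T. ✓
t: successors {v, y}; Diamond p there: v:T, y:T. ✓
v: successors {s, t, v, z}; Diamond p there: s:T, t:T, v:T, z:T. ✓
w: successors {t, v, w, y, z}; Diamond p there: t:T, v:T, w:T, y:T, z:T. ✓
y: successors {s, t, y, z}; Diamond p there: s:T, t:T, y:T, z:T. ✓
z: successors {s, v}; Diamond p there: s:T, v:T. ✓
— 6 worlds.

5 and 6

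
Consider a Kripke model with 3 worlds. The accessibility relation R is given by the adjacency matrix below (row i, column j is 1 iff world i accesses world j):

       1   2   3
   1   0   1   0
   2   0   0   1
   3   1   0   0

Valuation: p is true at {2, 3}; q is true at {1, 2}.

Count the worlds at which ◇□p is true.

1: successors {2}; □p there: 2:T. ✓
2: successors {3}; □p there: 3:F. ✗
3: successors {1}; □p there: 1:T. ✓
Satisfying worlds: {1, 3}.

2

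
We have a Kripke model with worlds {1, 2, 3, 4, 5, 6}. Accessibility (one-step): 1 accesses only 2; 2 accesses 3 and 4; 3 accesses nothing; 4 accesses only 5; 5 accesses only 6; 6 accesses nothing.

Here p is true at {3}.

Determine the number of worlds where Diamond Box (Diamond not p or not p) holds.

3

1: successors {2}; Box (Diamond not p or not p) there: 2:F. ✗
2: successors {3, 4}; Box (Diamond not p or not p) there: 3:T, 4:T. ✓
3: no successors, so Diamond Box (Diamond not p or not p) fails. ✗
4: successors {5}; Box (Diamond not p or not p) there: 5:T. ✓
5: successors {6}; Box (Diamond not p or not p) there: 6:T. ✓
6: no successors, so Diamond Box (Diamond not p or not p) fails. ✗
Satisfying worlds: {2, 4, 5}.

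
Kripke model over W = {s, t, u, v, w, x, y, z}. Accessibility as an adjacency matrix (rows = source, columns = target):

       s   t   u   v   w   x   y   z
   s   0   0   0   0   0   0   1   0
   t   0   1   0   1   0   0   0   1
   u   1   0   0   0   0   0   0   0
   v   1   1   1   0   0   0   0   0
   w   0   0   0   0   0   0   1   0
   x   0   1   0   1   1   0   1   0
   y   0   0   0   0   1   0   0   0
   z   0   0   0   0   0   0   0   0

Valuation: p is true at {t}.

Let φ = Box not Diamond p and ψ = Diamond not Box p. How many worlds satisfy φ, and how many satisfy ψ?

For Box not Diamond p:
s: successors {y}; not Diamond p there: y:T. ✓
t: successors {t, v, z}; not Diamond p there: t:F, v:F, z:T. ✗
u: successors {s}; not Diamond p there: s:T. ✓
v: successors {s, t, u}; not Diamond p there: s:T, t:F, u:T. ✗
w: successors {y}; not Diamond p there: y:T. ✓
x: successors {t, v, w, y}; not Diamond p there: t:F, v:F, w:T, y:T. ✗
y: successors {w}; not Diamond p there: w:T. ✓
z: no successors, so Box not Diamond p holds vacuously. ✓
— 5 worlds.
For Diamond not Box p:
s: successors {y}; not Box p there: y:T. ✓
t: successors {t, v, z}; not Box p there: t:T, v:T, z:F. ✓
u: successors {s}; not Box p there: s:T. ✓
v: successors {s, t, u}; not Box p there: s:T, t:T, u:T. ✓
w: successors {y}; not Box p there: y:T. ✓
x: successors {t, v, w, y}; not Box p there: t:T, v:T, w:T, y:T. ✓
y: successors {w}; not Box p there: w:T. ✓
z: no successors, so Diamond not Box p fails. ✗
— 7 worlds.

5 and 7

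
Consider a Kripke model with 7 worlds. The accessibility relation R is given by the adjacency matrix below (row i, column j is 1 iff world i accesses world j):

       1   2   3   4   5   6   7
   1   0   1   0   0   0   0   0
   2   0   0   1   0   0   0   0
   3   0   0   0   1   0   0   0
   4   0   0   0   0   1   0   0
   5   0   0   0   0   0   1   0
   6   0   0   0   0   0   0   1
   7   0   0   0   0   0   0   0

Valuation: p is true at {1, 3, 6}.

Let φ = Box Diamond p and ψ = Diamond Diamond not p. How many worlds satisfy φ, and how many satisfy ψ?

For Box Diamond p:
1: successors {2}; Diamond p there: 2:T. ✓
2: successors {3}; Diamond p there: 3:F. ✗
3: successors {4}; Diamond p there: 4:F. ✗
4: successors {5}; Diamond p there: 5:T. ✓
5: successors {6}; Diamond p there: 6:F. ✗
6: successors {7}; Diamond p there: 7:F. ✗
7: no successors, so Box Diamond p holds vacuously. ✓
— 3 worlds.
For Diamond Diamond not p:
1: successors {2}; Diamond not p there: 2:F. ✗
2: successors {3}; Diamond not p there: 3:T. ✓
3: successors {4}; Diamond not p there: 4:T. ✓
4: successors {5}; Diamond not p there: 5:F. ✗
5: successors {6}; Diamond not p there: 6:T. ✓
6: successors {7}; Diamond not p there: 7:F. ✗
7: no successors, so Diamond Diamond not p fails. ✗
— 3 worlds.

3 and 3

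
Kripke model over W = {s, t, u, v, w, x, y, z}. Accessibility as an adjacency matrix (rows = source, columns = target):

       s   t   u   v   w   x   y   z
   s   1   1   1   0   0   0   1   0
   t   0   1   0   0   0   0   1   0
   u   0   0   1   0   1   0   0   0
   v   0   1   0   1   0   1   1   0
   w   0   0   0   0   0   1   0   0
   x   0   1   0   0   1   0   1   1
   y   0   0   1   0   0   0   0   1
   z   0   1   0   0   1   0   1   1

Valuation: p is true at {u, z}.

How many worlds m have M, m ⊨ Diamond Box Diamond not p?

s: successors {s, t, u, y}; Box Diamond not p there: s:F, t:F, u:T, y:T. ✓
t: successors {t, y}; Box Diamond not p there: t:F, y:T. ✓
u: successors {u, w}; Box Diamond not p there: u:T, w:T. ✓
v: successors {t, v, x, y}; Box Diamond not p there: t:F, v:F, x:F, y:T. ✓
w: successors {x}; Box Diamond not p there: x:F. ✗
x: successors {t, w, y, z}; Box Diamond not p there: t:F, w:T, y:T, z:F. ✓
y: successors {u, z}; Box Diamond not p there: u:T, z:F. ✓
z: successors {t, w, y, z}; Box Diamond not p there: t:F, w:T, y:T, z:F. ✓
Satisfying worlds: {s, t, u, v, x, y, z}.

7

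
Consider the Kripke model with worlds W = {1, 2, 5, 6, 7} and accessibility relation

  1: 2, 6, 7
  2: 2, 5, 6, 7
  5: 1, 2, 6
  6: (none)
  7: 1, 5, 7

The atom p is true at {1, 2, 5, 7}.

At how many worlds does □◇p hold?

2

1: successors {2, 6, 7}; ◇p there: 2:T, 6:F, 7:T. ✗
2: successors {2, 5, 6, 7}; ◇p there: 2:T, 5:T, 6:F, 7:T. ✗
5: successors {1, 2, 6}; ◇p there: 1:T, 2:T, 6:F. ✗
6: no successors, so □◇p holds vacuously. ✓
7: successors {1, 5, 7}; ◇p there: 1:T, 5:T, 7:T. ✓
Satisfying worlds: {6, 7}.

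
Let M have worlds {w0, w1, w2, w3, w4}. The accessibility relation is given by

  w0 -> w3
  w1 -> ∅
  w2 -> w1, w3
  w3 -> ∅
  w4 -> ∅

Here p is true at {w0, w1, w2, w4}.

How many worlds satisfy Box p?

3

w0: successors {w3}; p there: w3:F. ✗
w1: no successors, so Box p holds vacuously. ✓
w2: successors {w1, w3}; p there: w1:T, w3:F. ✗
w3: no successors, so Box p holds vacuously. ✓
w4: no successors, so Box p holds vacuously. ✓
Satisfying worlds: {w1, w3, w4}.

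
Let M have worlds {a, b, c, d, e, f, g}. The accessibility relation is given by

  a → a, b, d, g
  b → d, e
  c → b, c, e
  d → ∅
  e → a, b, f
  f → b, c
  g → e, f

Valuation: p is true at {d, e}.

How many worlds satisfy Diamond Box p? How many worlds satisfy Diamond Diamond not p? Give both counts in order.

5 and 6

For Diamond Box p:
a: successors {a, b, d, g}; Box p there: a:F, b:T, d:T, g:F. ✓
b: successors {d, e}; Box p there: d:T, e:F. ✓
c: successors {b, c, e}; Box p there: b:T, c:F, e:F. ✓
d: no successors, so Diamond Box p fails. ✗
e: successors {a, b, f}; Box p there: a:F, b:T, f:F. ✓
f: successors {b, c}; Box p there: b:T, c:F. ✓
g: successors {e, f}; Box p there: e:F, f:F. ✗
— 5 worlds.
For Diamond Diamond not p:
a: successors {a, b, d, g}; Diamond not p there: a:T, b:F, d:F, g:T. ✓
b: successors {d, e}; Diamond not p there: d:F, e:T. ✓
c: successors {b, c, e}; Diamond not p there: b:F, c:T, e:T. ✓
d: no successors, so Diamond Diamond not p fails. ✗
e: successors {a, b, f}; Diamond not p there: a:T, b:F, f:T. ✓
f: successors {b, c}; Diamond not p there: b:F, c:T. ✓
g: successors {e, f}; Diamond not p there: e:T, f:T. ✓
— 6 worlds.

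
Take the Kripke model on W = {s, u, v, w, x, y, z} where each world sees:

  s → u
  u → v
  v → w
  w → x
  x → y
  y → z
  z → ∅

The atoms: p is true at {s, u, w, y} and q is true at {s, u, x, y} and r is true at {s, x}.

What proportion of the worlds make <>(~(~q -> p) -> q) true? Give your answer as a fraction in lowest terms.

s: successors {u}; ~(~q -> p) -> q there: u:T. ✓
u: successors {v}; ~(~q -> p) -> q there: v:F. ✗
v: successors {w}; ~(~q -> p) -> q there: w:T. ✓
w: successors {x}; ~(~q -> p) -> q there: x:T. ✓
x: successors {y}; ~(~q -> p) -> q there: y:T. ✓
y: successors {z}; ~(~q -> p) -> q there: z:F. ✗
z: no successors, so <>(~(~q -> p) -> q) fails. ✗
That's 4 of 7 worlds, so 4/7.

4/7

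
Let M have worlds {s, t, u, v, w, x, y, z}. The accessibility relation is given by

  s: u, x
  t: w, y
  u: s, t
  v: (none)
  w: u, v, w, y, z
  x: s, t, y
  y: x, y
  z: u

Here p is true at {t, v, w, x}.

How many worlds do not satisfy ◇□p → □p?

s: ◇□p is F, □p is F. ✓
t: ◇□p is F, □p is F. ✓
u: ◇□p is F, □p is F. ✓
v: ◇□p is F, □p is T. ✓
w: ◇□p is T, □p is F. ✗
x: ◇□p is F, □p is F. ✓
y: ◇□p is F, □p is F. ✓
z: ◇□p is F, □p is F. ✓
Satisfying worlds: {s, t, u, v, x, y, z}.
So ◇□p → □p fails at the other 1 world.

1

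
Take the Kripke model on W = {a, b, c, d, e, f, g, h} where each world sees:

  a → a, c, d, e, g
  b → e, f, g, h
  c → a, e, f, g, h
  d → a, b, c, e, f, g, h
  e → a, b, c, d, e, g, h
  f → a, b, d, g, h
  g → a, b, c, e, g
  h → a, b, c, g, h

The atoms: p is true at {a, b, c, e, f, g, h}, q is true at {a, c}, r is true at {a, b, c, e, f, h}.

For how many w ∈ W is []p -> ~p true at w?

4

a: []p is F, ~p is F. ✓
b: []p is T, ~p is F. ✗
c: []p is T, ~p is F. ✗
d: []p is T, ~p is T. ✓
e: []p is F, ~p is F. ✓
f: []p is F, ~p is F. ✓
g: []p is T, ~p is F. ✗
h: []p is T, ~p is F. ✗
Satisfying worlds: {a, d, e, f}.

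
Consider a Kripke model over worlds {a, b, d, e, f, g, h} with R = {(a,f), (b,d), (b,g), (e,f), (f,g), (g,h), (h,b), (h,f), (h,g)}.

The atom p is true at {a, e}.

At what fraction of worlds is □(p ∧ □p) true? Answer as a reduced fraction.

1/7

a: successors {f}; p ∧ □p there: f:F. ✗
b: successors {d, g}; p ∧ □p there: d:F, g:F. ✗
d: no successors, so □(p ∧ □p) holds vacuously. ✓
e: successors {f}; p ∧ □p there: f:F. ✗
f: successors {g}; p ∧ □p there: g:F. ✗
g: successors {h}; p ∧ □p there: h:F. ✗
h: successors {b, f, g}; p ∧ □p there: b:F, f:F, g:F. ✗
That's 1 of 7 worlds, so 1/7.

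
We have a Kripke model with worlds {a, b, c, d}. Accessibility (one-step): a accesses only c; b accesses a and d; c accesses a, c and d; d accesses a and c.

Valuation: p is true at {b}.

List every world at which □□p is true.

∅

a: successors {c}; □p there: c:F. ✗
b: successors {a, d}; □p there: a:F, d:F. ✗
c: successors {a, c, d}; □p there: a:F, c:F, d:F. ✗
d: successors {a, c}; □p there: a:F, c:F. ✗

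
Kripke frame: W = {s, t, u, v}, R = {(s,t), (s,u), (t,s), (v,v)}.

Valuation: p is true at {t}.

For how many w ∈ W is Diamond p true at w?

1

s: successors {t, u}; p there: t:T, u:F. ✓
t: successors {s}; p there: s:F. ✗
u: no successors, so Diamond p fails. ✗
v: successors {v}; p there: v:F. ✗
Satisfying worlds: {s}.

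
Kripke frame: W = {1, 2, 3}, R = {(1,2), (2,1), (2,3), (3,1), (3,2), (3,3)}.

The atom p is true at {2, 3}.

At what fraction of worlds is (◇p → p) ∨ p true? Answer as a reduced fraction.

2/3

1: ◇p → p is F, p is F. ✗
2: ◇p → p is T, p is T. ✓
3: ◇p → p is T, p is T. ✓
That's 2 of 3 worlds, so 2/3.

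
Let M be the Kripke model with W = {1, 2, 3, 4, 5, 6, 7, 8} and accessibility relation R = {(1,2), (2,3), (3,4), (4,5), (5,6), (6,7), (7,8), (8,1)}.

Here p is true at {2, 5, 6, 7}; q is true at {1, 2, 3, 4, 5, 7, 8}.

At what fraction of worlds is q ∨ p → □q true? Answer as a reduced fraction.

7/8

1: q ∨ p is T, □q is T. ✓
2: q ∨ p is T, □q is T. ✓
3: q ∨ p is T, □q is T. ✓
4: q ∨ p is T, □q is T. ✓
5: q ∨ p is T, □q is F. ✗
6: q ∨ p is T, □q is T. ✓
7: q ∨ p is T, □q is T. ✓
8: q ∨ p is T, □q is T. ✓
That's 7 of 8 worlds, so 7/8.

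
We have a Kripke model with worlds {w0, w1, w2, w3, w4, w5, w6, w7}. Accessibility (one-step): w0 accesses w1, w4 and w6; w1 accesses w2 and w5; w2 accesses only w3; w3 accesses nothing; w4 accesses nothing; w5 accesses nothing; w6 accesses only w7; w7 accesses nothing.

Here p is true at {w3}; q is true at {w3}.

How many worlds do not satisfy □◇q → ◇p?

4

w0: □◇q is F, ◇p is F. ✓
w1: □◇q is F, ◇p is F. ✓
w2: □◇q is F, ◇p is T. ✓
w3: □◇q is T, ◇p is F. ✗
w4: □◇q is T, ◇p is F. ✗
w5: □◇q is T, ◇p is F. ✗
w6: □◇q is F, ◇p is F. ✓
w7: □◇q is T, ◇p is F. ✗
Satisfying worlds: {w0, w1, w2, w6}.
So □◇q → ◇p fails at the other 4 worlds.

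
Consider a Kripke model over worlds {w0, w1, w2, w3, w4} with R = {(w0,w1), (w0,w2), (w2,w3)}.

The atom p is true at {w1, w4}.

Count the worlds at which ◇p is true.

w0: successors {w1, w2}; p there: w1:T, w2:F. ✓
w1: no successors, so ◇p fails. ✗
w2: successors {w3}; p there: w3:F. ✗
w3: no successors, so ◇p fails. ✗
w4: no successors, so ◇p fails. ✗
Satisfying worlds: {w0}.

1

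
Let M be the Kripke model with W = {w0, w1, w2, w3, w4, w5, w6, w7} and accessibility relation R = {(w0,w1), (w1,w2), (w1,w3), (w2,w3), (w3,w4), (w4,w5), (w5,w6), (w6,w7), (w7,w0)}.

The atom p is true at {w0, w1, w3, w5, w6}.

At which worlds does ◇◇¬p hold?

w0: successors {w1}; ◇¬p there: w1:T. ✓
w1: successors {w2, w3}; ◇¬p there: w2:F, w3:T. ✓
w2: successors {w3}; ◇¬p there: w3:T. ✓
w3: successors {w4}; ◇¬p there: w4:F. ✗
w4: successors {w5}; ◇¬p there: w5:F. ✗
w5: successors {w6}; ◇¬p there: w6:T. ✓
w6: successors {w7}; ◇¬p there: w7:F. ✗
w7: successors {w0}; ◇¬p there: w0:F. ✗

{w0, w1, w2, w5}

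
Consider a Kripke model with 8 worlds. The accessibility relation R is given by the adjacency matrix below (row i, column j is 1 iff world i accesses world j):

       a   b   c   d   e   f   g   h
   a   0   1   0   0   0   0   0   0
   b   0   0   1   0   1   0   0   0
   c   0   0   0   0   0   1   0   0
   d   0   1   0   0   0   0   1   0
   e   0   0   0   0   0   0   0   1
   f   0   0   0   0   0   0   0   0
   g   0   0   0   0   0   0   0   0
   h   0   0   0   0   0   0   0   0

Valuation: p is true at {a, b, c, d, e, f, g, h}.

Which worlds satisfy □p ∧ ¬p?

∅

a: □p is T, ¬p is F. ✗
b: □p is T, ¬p is F. ✗
c: □p is T, ¬p is F. ✗
d: □p is T, ¬p is F. ✗
e: □p is T, ¬p is F. ✗
f: □p is T, ¬p is F. ✗
g: □p is T, ¬p is F. ✗
h: □p is T, ¬p is F. ✗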